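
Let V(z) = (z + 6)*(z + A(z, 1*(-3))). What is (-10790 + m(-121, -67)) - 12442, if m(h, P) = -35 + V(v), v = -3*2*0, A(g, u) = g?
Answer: -23267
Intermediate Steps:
v = 0 (v = -6*0 = 0)
V(z) = 2*z*(6 + z) (V(z) = (z + 6)*(z + z) = (6 + z)*(2*z) = 2*z*(6 + z))
m(h, P) = -35 (m(h, P) = -35 + 2*0*(6 + 0) = -35 + 2*0*6 = -35 + 0 = -35)
(-10790 + m(-121, -67)) - 12442 = (-10790 - 35) - 12442 = -10825 - 12442 = -23267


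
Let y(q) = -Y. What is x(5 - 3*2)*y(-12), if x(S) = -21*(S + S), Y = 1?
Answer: -42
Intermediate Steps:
x(S) = -42*S
y(q) = -1 (y(q) = -1*1 = -1)
x(5 - 3*2)*y(-12) = -42*(5 - 3*2)*(-1) = -42*(5 - 6)*(-1) = -42*(-1)*(-1) = 42*(-1) = -42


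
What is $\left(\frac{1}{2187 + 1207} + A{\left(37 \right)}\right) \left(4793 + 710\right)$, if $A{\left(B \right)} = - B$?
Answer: $- \frac{691050231}{3394} \approx -2.0361 \cdot 10^{5}$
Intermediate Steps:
$\left(\frac{1}{2187 + 1207} + A{\left(37 \right)}\right) \left(4793 + 710\right) = \left(\frac{1}{2187 + 1207} - 37\right) \left(4793 + 710\right) = \left(\frac{1}{3394} - 37\right) 5503 = \left(- \frac{125577}{3394}\right) 5503 = - \frac{691050231}{3394}$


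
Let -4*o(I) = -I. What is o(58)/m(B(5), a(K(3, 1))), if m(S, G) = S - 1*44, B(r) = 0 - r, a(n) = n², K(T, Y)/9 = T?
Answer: -29/98 ≈ -0.29592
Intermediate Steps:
K(T, Y) = 9*T
o(I) = I/4 (o(I) = -(-1)*I/4 = I/4)
B(r) = -r
m(S, G) = -44 + S (m(S, G) = S - 44 = -44 + S)
o(58)/m(B(5), a(K(3, 1))) = ((¼)*58)/(-44 - 1*5) = 29/(2*(-44 - 5)) = (29/2)/(-49) = (29/2)*(-1/49) = -29/98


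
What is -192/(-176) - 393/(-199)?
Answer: 6711/2189 ≈ 3.0658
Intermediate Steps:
-192/(-176) - 393/(-199) = -192*(-1/176) - 393*(-1/199) = 12/11 + 393/199 = 6711/2189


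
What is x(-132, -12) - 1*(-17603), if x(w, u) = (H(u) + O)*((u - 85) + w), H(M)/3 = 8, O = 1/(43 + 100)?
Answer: 1731072/143 ≈ 12105.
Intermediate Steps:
O = 1/143 ≈ 0.0069930
H(M) = 24 (H(M) = 3*8 = 24)
x(w, u) = -291805/143 + 3433*u/143 + 3433*w/143 (x(w, u) = (24 + 1/143)*((u - 85) + w) = 3433*((-85 + u) + w)/143 = 3433*(-85 + u + w)/143 = -291805/143 + 3433*u/143 + 3433*w/143)
x(-132, -12) - 1*(-17603) = (-291805/143 + (3433/143)*(-12) + (3433/143)*(-132)) - 1*(-17603) = (-291805/143 - 41196/143 - 41196/13) + 17603 = -786157/143 + 17603 = 1731072/143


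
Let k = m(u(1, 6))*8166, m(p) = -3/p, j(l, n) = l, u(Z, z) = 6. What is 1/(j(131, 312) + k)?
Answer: -1/3952 ≈ -0.00025304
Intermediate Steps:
k = -4083 (k = -3/6*8166 = -3*1/6*8166 = -1/2*8166 = -4083)
1/(j(131, 312) + k) = 1/(131 - 4083) = 1/(-3952) = -1/3952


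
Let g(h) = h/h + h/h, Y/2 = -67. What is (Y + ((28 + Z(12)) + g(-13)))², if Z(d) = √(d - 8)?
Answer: 10404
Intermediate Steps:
Y = -134 (Y = 2*(-67) = -134)
Z(d) = √(-8 + d)
g(h) = 2 (g(h) = 1 + 1 = 2)
(Y + ((28 + Z(12)) + g(-13)))² = (-134 + ((28 + √(-8 + 12)) + 2))² = (-134 + ((28 + √4) + 2))² = (-134 + ((28 + 2) + 2))² = (-134 + (30 + 2))² = (-134 + 32)² = (-102)² = 10404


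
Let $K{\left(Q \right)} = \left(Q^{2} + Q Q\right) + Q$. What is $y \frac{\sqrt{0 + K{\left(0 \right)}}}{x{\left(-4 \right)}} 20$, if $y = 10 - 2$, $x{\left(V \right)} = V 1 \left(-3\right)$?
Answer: $0$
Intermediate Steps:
$x{\left(V \right)} = - 3 V$ ($x{\left(V \right)} = V \left(-3\right) = - 3 V$)
$K{\left(Q \right)} = Q + 2 Q^{2}$ ($K{\left(Q \right)} = \left(Q^{2} + Q^{2}\right) + Q = 2 Q^{2} + Q = Q + 2 Q^{2}$)
$y = 8$ ($y = 10 - 2 = 8$)
$y \frac{\sqrt{0 + K{\left(0 \right)}}}{x{\left(-4 \right)}} 20 = 8 \frac{\sqrt{0 + 0 \left(1 + 2 \cdot 0\right)}}{\left(-3\right) \left(-4\right)} 20 = 8 \frac{\sqrt{0 + 0 \left(1 + 0\right)}}{12} \cdot 20 = 8 \sqrt{0 + 0 \cdot 1} \cdot \frac{1}{12} \cdot 20 = 8 \sqrt{0 + 0} \cdot \frac{1}{12} \cdot 20 = 8 \sqrt{0} \cdot \frac{1}{12} \cdot 20 = 8 \cdot 0 \cdot \frac{1}{12} \cdot 20 = 8 \cdot 0 \cdot 20 = 0 \cdot 20 = 0$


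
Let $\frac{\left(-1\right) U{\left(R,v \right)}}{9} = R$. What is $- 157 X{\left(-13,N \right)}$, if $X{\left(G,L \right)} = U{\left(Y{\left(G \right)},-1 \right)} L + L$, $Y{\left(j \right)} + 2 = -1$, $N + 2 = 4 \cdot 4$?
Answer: $-61544$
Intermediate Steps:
$N = 14$ ($N = -2 + 4 \cdot 4 = -2 + 16 = 14$)
$Y{\left(j \right)} = -3$ ($Y{\left(j \right)} = -2 - 1 = -3$)
$U{\left(R,v \right)} = - 9 R$
$X{\left(G,L \right)} = 28 L$ ($X{\left(G,L \right)} = \left(-9\right) \left(-3\right) L + L = 27 L + L = 28 L$)
$- 157 X{\left(-13,N \right)} = - 157 \cdot 28 \cdot 14 = \left(-157\right) 392 = -61544$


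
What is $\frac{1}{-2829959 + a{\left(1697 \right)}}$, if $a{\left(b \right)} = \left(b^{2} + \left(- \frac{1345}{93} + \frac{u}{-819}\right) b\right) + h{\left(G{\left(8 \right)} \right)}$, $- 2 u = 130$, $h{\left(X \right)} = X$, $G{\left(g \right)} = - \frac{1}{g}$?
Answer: $\frac{15624}{397504607} \approx 3.9305 \cdot 10^{-5}$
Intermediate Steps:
$u = -65$ ($u = \left(- \frac{1}{2}\right) 130 = -65$)
$a{\left(b \right)} = - \frac{1}{8} + b^{2} - \frac{28090 b}{1953}$ ($a{\left(b \right)} = \left(b^{2} + \left(- \frac{1345}{93} - \frac{65}{-819}\right) b\right) - \frac{1}{8} = \left(b^{2} + \left(\left(-1345\right) \frac{1}{93} - - \frac{5}{63}\right) b\right) - \frac{1}{8} = \left(b^{2} + \left(- \frac{1345}{93} + \frac{5}{63}\right) b\right) - \frac{1}{8} = \left(b^{2} - \frac{28090 b}{1953}\right) - \frac{1}{8} = - \frac{1}{8} + b^{2} - \frac{28090 b}{1953}$)
$\frac{1}{-2829959 + a{\left(1697 \right)}} = \frac{1}{-2829959 - \left(\frac{381351793}{15624} - 2879809\right)} = \frac{1}{-2829959 - - \frac{44612784023}{15624}} = \frac{1}{-2829959 + \frac{44612784023}{15624}} = \frac{1}{\frac{397504607}{15624}} = \frac{15624}{397504607}$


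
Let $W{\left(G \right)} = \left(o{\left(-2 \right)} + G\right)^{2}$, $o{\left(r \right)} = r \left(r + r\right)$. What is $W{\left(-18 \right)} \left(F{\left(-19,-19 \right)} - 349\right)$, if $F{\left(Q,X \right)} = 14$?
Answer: $-33500$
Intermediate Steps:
$o{\left(r \right)} = 2 r^{2}$ ($o{\left(r \right)} = r 2 r = 2 r^{2}$)
$W{\left(G \right)} = \left(8 + G\right)^{2}$ ($W{\left(G \right)} = \left(2 \left(-2\right)^{2} + G\right)^{2} = \left(2 \cdot 4 + G\right)^{2} = \left(8 + G\right)^{2}$)
$W{\left(-18 \right)} \left(F{\left(-19,-19 \right)} - 349\right) = \left(8 - 18\right)^{2} \left(14 - 349\right) = \left(-10\right)^{2} \left(-335\right) = 100 \left(-335\right) = -33500$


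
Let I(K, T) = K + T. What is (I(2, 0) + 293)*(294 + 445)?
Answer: 218005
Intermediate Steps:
(I(2, 0) + 293)*(294 + 445) = ((2 + 0) + 293)*(294 + 445) = (2 + 293)*739 = 295*739 = 218005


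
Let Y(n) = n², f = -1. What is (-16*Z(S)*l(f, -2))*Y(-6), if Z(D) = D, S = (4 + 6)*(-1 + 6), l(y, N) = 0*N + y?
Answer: 28800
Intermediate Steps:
l(y, N) = y (l(y, N) = 0 + y = y)
S = 50 (S = 10*5 = 50)
(-16*Z(S)*l(f, -2))*Y(-6) = -800*(-1)*(-6)² = -16*(-50)*36 = 800*36 = 28800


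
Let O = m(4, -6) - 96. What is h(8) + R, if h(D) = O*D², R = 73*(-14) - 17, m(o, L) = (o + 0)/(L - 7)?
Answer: -93635/13 ≈ -7202.7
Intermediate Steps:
m(o, L) = o/(-7 + L)
R = -1039 (R = -1022 - 17 = -1039)
O = -1252/13 (O = 4/(-7 - 6) - 96 = 4/(-13) - 96 = 4*(-1/13) - 96 = -4/13 - 96 = -1252/13 ≈ -96.308)
h(D) = -1252*D²/13
h(8) + R = -1252/13*8² - 1039 = -1252/13*64 - 1039 = -80128/13 - 1039 = -93635/13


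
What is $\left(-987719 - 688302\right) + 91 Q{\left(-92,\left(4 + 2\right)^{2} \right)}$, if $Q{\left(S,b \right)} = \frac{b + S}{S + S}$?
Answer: $- \frac{38547846}{23} \approx -1.676 \cdot 10^{6}$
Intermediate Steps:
$Q{\left(S,b \right)} = \frac{S + b}{2 S}$
$\left(-987719 - 688302\right) + 91 Q{\left(-92,\left(4 + 2\right)^{2} \right)} = \left(-987719 - 688302\right) + 91 \frac{-92 + \left(4 + 2\right)^{2}}{2 \left(-92\right)} = -1676021 + 91 \cdot \frac{1}{2} \left(- \frac{1}{92}\right) \left(-92 + 6^{2}\right) = -1676021 + 91 \cdot \frac{1}{2} \left(- \frac{1}{92}\right) \left(-92 + 36\right) = -1676021 + 91 \cdot \frac{1}{2} \left(- \frac{1}{92}\right) \left(-56\right) = -1676021 + 91 \cdot \frac{7}{23} = -1676021 + \frac{637}{23} = - \frac{38547846}{23}$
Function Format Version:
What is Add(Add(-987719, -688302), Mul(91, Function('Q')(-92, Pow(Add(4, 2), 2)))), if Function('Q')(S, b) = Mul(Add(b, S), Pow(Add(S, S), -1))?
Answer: Rational(-38547846, 23) ≈ -1.6760e+6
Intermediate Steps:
Function('Q')(S, b) = Mul(Rational(1, 2), Pow(S, -1), Add(S, b)) (Function('Q')(S, b) = Mul(Add(S, b), Pow(Mul(2, S), -1)) = Mul(Add(S, b), Mul(Rational(1, 2), Pow(S, -1))) = Mul(Rational(1, 2), Pow(S, -1), Add(S, b)))
Add(Add(-987719, -688302), Mul(91, Function('Q')(-92, Pow(Add(4, 2), 2)))) = Add(Add(-987719, -688302), Mul(91, Mul(Rational(1, 2), Pow(-92, -1), Add(-92, Pow(Add(4, 2), 2))))) = Add(-1676021, Mul(91, Mul(Rational(1, 2), Rational(-1, 92), Add(-92, Pow(6, 2))))) = Add(-1676021, Mul(91, Mul(Rational(1, 2), Rational(-1, 92), Add(-92, 36)))) = Add(-1676021, Mul(91, Mul(Rational(1, 2), Rational(-1, 92), -56))) = Add(-1676021, Mul(91, Rational(7, 23))) = Add(-1676021, Rational(637, 23)) = Rational(-38547846, 23)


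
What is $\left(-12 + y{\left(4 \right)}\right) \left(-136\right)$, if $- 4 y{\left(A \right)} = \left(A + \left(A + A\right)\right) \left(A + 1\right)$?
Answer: $3672$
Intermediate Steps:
$y{\left(A \right)} = - \frac{3 A \left(1 + A\right)}{4}$ ($y{\left(A \right)} = - \frac{\left(A + \left(A + A\right)\right) \left(A + 1\right)}{4} = - \frac{\left(A + 2 A\right) \left(1 + A\right)}{4} = - \frac{3 A \left(1 + A\right)}{4}$)
$\left(-12 + y{\left(4 \right)}\right) \left(-136\right) = \left(-12 - 3 \left(1 + 4\right)\right) \left(-136\right) = \left(-12 - 3 \cdot 5\right) \left(-136\right) = \left(-12 - 15\right) \left(-136\right) = \left(-27\right) \left(-136\right) = 3672$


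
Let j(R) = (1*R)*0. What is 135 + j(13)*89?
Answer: 135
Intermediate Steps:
j(R) = 0 (j(R) = R*0 = 0)
135 + j(13)*89 = 135 + 0*89 = 135 + 0 = 135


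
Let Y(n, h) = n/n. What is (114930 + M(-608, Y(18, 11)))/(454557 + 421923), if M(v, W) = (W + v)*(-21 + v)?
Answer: 496733/876480 ≈ 0.56674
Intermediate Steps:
Y(n, h) = 1
M(v, W) = (-21 + v)*(W + v)
(114930 + M(-608, Y(18, 11)))/(454557 + 421923) = (114930 + ((-608)**2 - 21*1 - 21*(-608) + 1*(-608)))/(454557 + 421923) = (114930 + (369664 - 21 + 12768 - 608))/876480 = (114930 + 381803)*(1/876480) = 496733*(1/876480) = 496733/876480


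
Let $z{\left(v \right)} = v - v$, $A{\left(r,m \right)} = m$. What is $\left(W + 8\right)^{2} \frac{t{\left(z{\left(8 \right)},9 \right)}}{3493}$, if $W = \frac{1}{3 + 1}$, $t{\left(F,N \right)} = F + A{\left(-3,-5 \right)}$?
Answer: $- \frac{5445}{55888} \approx -0.097427$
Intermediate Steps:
$z{\left(v \right)} = 0$
$t{\left(F,N \right)} = -5 + F$ ($t{\left(F,N \right)} = F - 5 = -5 + F$)
$W = \frac{1}{4} \approx 0.25$
$\left(W + 8\right)^{2} \frac{t{\left(z{\left(8 \right)},9 \right)}}{3493} = \left(\frac{1}{4} + 8\right)^{2} \frac{-5 + 0}{3493} = \left(\frac{33}{4}\right)^{2} \left(\left(-5\right) \frac{1}{3493}\right) = \frac{1089}{16} \left(- \frac{5}{3493}\right) = - \frac{5445}{55888}$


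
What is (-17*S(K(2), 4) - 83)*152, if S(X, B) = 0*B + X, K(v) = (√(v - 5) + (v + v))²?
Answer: -46208 - 20672*I*√3 ≈ -46208.0 - 35805.0*I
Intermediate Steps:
K(v) = (√(-5 + v) + 2*v)²
S(X, B) = X (S(X, B) = 0 + X = X)
(-17*S(K(2), 4) - 83)*152 = (-17*(√(-5 + 2) + 2*2)² - 83)*152 = (-17*(√(-3) + 4)² - 83)*152 = (-17*(I*√3 + 4)² - 83)*152 = (-17*(4 + I*√3)² - 83)*152 = (-83 - 17*(4 + I*√3)²)*152 = -12616 - 2584*(4 + I*√3)²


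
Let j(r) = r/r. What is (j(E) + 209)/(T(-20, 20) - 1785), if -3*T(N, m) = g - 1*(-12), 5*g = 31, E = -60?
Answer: -225/1919 ≈ -0.11725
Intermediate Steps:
g = 31/5 (g = (⅕)*31 = 31/5 ≈ 6.2000)
T(N, m) = -91/15 (T(N, m) = -(31/5 - 1*(-12))/3 = -(31/5 + 12)/3 = -⅓*91/5 = -91/15)
j(r) = 1
(j(E) + 209)/(T(-20, 20) - 1785) = (1 + 209)/(-91/15 - 1785) = 210/(-26866/15) = 210*(-15/26866) = -225/1919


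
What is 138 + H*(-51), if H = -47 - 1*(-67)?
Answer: -882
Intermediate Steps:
H = 20 (H = -47 + 67 = 20)
138 + H*(-51) = 138 + 20*(-51) = 138 - 1020 = -882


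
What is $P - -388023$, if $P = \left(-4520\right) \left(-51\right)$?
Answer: $618543$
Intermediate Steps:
$P = 230520$
$P - -388023 = 230520 - -388023 = 230520 + 388023 = 618543$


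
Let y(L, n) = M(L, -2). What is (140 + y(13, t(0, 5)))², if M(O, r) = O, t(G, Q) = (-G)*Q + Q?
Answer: 23409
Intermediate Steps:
t(G, Q) = Q - G*Q (t(G, Q) = -G*Q + Q = Q - G*Q)
y(L, n) = L
(140 + y(13, t(0, 5)))² = (140 + 13)² = 153² = 23409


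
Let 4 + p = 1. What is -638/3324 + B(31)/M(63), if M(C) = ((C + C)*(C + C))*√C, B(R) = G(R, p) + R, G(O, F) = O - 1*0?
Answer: -319/1662 + 31*√7/166698 ≈ -0.19145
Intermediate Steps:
p = -3 (p = -4 + 1 = -3)
G(O, F) = O (G(O, F) = O + 0 = O)
B(R) = 2*R (B(R) = R + R = 2*R)
M(C) = 4*C^(5/2) (M(C) = ((2*C)*(2*C))*√C = (4*C²)*√C = 4*C^(5/2))
-638/3324 + B(31)/M(63) = -638/3324 + (2*31)/((4*63^(5/2))) = -638*1/3324 + 62/((4*(11907*√7))) = -319/1662 + 62/((47628*√7)) = -319/1662 + 62*(√7/333396) = -319/1662 + 31*√7/166698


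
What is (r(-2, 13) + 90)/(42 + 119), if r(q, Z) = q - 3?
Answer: 85/161 ≈ 0.52795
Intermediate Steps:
r(q, Z) = -3 + q
(r(-2, 13) + 90)/(42 + 119) = ((-3 - 2) + 90)/(42 + 119) = (-5 + 90)/161 = 85*(1/161) = 85/161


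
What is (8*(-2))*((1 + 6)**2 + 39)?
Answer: -1408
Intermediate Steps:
(8*(-2))*((1 + 6)**2 + 39) = -16*(7**2 + 39) = -16*(49 + 39) = -16*88 = -1408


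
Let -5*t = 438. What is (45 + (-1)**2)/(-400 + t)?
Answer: -5/53 ≈ -0.094340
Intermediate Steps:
t = -438/5 (t = -1/5*438 = -438/5 ≈ -87.600)
(45 + (-1)**2)/(-400 + t) = (45 + (-1)**2)/(-400 - 438/5) = (45 + 1)/(-2438/5) = 46*(-5/2438) = -5/53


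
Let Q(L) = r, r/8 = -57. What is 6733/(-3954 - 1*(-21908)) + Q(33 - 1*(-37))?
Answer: -8180291/17954 ≈ -455.63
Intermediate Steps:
r = -456 (r = 8*(-57) = -456)
Q(L) = -456
6733/(-3954 - 1*(-21908)) + Q(33 - 1*(-37)) = 6733/(-3954 - 1*(-21908)) - 456 = 6733/(-3954 + 21908) - 456 = 6733/17954 - 456 = -8180291/17954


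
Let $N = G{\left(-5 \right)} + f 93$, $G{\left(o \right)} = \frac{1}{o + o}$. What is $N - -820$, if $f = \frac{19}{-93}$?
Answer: $\frac{8009}{10} \approx 800.9$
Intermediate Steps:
$G{\left(o \right)} = \frac{1}{2 o}$
$f = - \frac{19}{93}$ ($f = 19 \left(- \frac{1}{93}\right) = - \frac{19}{93} \approx -0.2043$)
$N = - \frac{191}{10}$ ($N = \frac{1}{2 \left(-5\right)} - 19 = \frac{1}{2} \left(- \frac{1}{5}\right) - 19 = - \frac{1}{10} - 19 = - \frac{191}{10} \approx -19.1$)
$N - -820 = - \frac{191}{10} - -820 = - \frac{191}{10} + 820 = \frac{8009}{10}$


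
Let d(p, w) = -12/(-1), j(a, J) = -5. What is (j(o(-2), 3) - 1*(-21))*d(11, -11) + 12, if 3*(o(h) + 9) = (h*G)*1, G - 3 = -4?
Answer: 204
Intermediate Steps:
G = -1 (G = 3 - 4 = -1)
o(h) = -9 - h/3 (o(h) = -9 + ((h*(-1))*1)/3 = -9 + (-h*1)/3 = -9 + (-h)/3 = -9 - h/3)
d(p, w) = 12 (d(p, w) = -12*(-1) = 12)
(j(o(-2), 3) - 1*(-21))*d(11, -11) + 12 = (-5 - 1*(-21))*12 + 12 = (-5 + 21)*12 + 12 = 16*12 + 12 = 192 + 12 = 204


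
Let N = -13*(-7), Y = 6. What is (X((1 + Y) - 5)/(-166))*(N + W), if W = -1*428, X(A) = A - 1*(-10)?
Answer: 2022/83 ≈ 24.361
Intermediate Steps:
X(A) = 10 + A (X(A) = A + 10 = 10 + A)
W = -428
N = 91
(X((1 + Y) - 5)/(-166))*(N + W) = ((10 + ((1 + 6) - 5))/(-166))*(91 - 428) = ((10 + (7 - 5))*(-1/166))*(-337) = ((10 + 2)*(-1/166))*(-337) = (12*(-1/166))*(-337) = -6/83*(-337) = 2022/83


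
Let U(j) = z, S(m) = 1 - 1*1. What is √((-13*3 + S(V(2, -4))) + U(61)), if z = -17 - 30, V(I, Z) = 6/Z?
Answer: I*√86 ≈ 9.2736*I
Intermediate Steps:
S(m) = 0 (S(m) = 1 - 1 = 0)
z = -47
U(j) = -47
√((-13*3 + S(V(2, -4))) + U(61)) = √((-13*3 + 0) - 47) = √((-39 + 0) - 47) = √(-39 - 47) = √(-86) = I*√86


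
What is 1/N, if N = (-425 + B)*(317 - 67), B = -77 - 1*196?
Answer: -1/174500 ≈ -5.7307e-6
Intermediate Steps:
B = -273 (B = -77 - 196 = -273)
N = -174500 (N = (-425 - 273)*(317 - 67) = -698*250 = -174500)
1/N = 1/(-174500) = -1/174500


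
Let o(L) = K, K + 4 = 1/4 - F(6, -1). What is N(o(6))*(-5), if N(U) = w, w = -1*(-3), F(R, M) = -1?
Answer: -15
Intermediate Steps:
K = -11/4 (K = -4 + (1/4 - 1*(-1)) = -4 + (¼ + 1) = -4 + 5/4 = -11/4 ≈ -2.7500)
o(L) = -11/4
w = 3
N(U) = 3
N(o(6))*(-5) = 3*(-5) = -15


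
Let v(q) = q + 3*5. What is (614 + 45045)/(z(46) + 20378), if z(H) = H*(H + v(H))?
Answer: 45659/25300 ≈ 1.8047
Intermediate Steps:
v(q) = 15 + q (v(q) = q + 15 = 15 + q)
z(H) = H*(15 + 2*H) (z(H) = H*(H + (15 + H)) = H*(15 + 2*H))
(614 + 45045)/(z(46) + 20378) = (614 + 45045)/(46*(15 + 2*46) + 20378) = 45659/(46*(15 + 92) + 20378) = 45659/(46*107 + 20378) = 45659/(4922 + 20378) = 45659/25300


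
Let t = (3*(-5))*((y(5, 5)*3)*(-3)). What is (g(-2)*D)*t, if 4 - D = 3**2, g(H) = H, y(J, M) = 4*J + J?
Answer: 33750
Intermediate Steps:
y(J, M) = 5*J
t = 3375 (t = (3*(-5))*(((5*5)*3)*(-3)) = -15*25*3*(-3) = -1125*(-3) = -15*(-225) = 3375)
D = -5 (D = 4 - 1*3**2 = 4 - 1*9 = 4 - 9 = -5)
(g(-2)*D)*t = -2*(-5)*3375 = 10*3375 = 33750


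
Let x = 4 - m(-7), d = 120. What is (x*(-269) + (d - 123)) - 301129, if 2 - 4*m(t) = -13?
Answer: -1204797/4 ≈ -3.0120e+5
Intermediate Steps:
m(t) = 15/4 (m(t) = 1/2 - 1/4*(-13) = 1/2 + 13/4 = 15/4)
x = 1/4 (x = 4 - 1*15/4 = 4 - 15/4 = 1/4 ≈ 0.25000)
(x*(-269) + (d - 123)) - 301129 = ((1/4)*(-269) + (120 - 123)) - 301129 = (-269/4 - 3) - 301129 = -281/4 - 301129 = -1204797/4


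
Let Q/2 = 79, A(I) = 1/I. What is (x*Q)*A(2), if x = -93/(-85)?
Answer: 7347/85 ≈ 86.435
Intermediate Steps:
Q = 158 (Q = 2*79 = 158)
x = 93/85 (x = -93*(-1/85) = 93/85 ≈ 1.0941)
(x*Q)*A(2) = ((93/85)*158)/2 = (14694/85)*(½) = 7347/85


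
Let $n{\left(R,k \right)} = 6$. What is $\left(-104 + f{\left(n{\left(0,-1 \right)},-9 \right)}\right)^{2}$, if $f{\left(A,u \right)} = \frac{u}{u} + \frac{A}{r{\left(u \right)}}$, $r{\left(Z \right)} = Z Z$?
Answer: $\frac{7722841}{729} \approx 10594.0$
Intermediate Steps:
$r{\left(Z \right)} = Z^{2}$
$f{\left(A,u \right)} = 1 + \frac{A}{u^{2}}$ ($f{\left(A,u \right)} = \frac{u}{u} + \frac{A}{u^{2}} = 1 + \frac{A}{u^{2}}$)
$\left(-104 + f{\left(n{\left(0,-1 \right)},-9 \right)}\right)^{2} = \left(-104 + \left(1 + \frac{6}{81}\right)\right)^{2} = \left(-104 + \left(1 + 6 \cdot \frac{1}{81}\right)\right)^{2} = \left(-104 + \left(1 + \frac{2}{27}\right)\right)^{2} = \left(-104 + \frac{29}{27}\right)^{2} = \left(- \frac{2779}{27}\right)^{2} = \frac{7722841}{729}$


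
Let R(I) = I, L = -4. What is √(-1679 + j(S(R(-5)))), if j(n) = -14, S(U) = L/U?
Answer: I*√1693 ≈ 41.146*I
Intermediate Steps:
S(U) = -4/U
√(-1679 + j(S(R(-5)))) = √(-1679 - 14) = √(-1693) = I*√1693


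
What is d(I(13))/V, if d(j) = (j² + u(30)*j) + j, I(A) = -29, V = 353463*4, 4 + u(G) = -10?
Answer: 203/235642 ≈ 0.00086148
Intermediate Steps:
u(G) = -14 (u(G) = -4 - 10 = -14)
V = 1413852
d(j) = j² - 13*j (d(j) = (j² - 14*j) + j = j² - 13*j)
d(I(13))/V = -29*(-13 - 29)/1413852 = -29*(-42)*(1/1413852) = 1218*(1/1413852) = 203/235642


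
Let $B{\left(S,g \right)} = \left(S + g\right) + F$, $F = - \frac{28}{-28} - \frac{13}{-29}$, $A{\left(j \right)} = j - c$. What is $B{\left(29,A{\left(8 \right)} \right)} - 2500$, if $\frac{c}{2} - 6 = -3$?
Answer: $- \frac{71559}{29} \approx -2467.6$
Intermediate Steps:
$c = 6$ ($c = 12 + 2 \left(-3\right) = 12 - 6 = 6$)
$A{\left(j \right)} = -6 + j$ ($A{\left(j \right)} = j - 6 = -6 + j$)
$F = \frac{42}{29}$ ($F = \left(-28\right) \left(- \frac{1}{28}\right) - - \frac{13}{29} = 1 + \frac{13}{29} = \frac{42}{29} \approx 1.4483$)
$B{\left(S,g \right)} = \frac{42}{29} + S + g$ ($B{\left(S,g \right)} = \left(S + g\right) + \frac{42}{29} = \frac{42}{29} + S + g$)
$B{\left(29,A{\left(8 \right)} \right)} - 2500 = \left(\frac{42}{29} + 29 + \left(-6 + 8\right)\right) - 2500 = \left(\frac{42}{29} + 29 + 2\right) - 2500 = \frac{941}{29} - 2500 = - \frac{71559}{29}$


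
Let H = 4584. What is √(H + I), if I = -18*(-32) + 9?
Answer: √5169 ≈ 71.896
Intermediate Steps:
I = 585 (I = 576 + 9 = 585)
√(H + I) = √(4584 + 585) = √5169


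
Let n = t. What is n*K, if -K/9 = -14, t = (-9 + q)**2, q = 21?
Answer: 18144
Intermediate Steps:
t = 144 (t = (-9 + 21)**2 = 12**2 = 144)
K = 126 (K = -9*(-14) = 126)
n = 144
n*K = 144*126 = 18144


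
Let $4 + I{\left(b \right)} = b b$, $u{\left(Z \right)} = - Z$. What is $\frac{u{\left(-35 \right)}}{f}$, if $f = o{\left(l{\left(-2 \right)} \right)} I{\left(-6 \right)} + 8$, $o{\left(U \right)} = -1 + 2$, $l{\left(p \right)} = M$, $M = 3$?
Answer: $\frac{7}{8} \approx 0.875$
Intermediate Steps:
$l{\left(p \right)} = 3$
$o{\left(U \right)} = 1$
$I{\left(b \right)} = -4 + b^{2}$ ($I{\left(b \right)} = -4 + b b = -4 + b^{2}$)
$f = 40$ ($f = 1 \left(-4 + \left(-6\right)^{2}\right) + 8 = 1 \left(-4 + 36\right) + 8 = 1 \cdot 32 + 8 = 32 + 8 = 40$)
$\frac{u{\left(-35 \right)}}{f} = \frac{\left(-1\right) \left(-35\right)}{40} = 35 \cdot \frac{1}{40} = \frac{7}{8}$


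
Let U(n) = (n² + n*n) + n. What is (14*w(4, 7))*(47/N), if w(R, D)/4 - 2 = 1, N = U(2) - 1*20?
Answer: -3948/5 ≈ -789.60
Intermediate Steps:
U(n) = n + 2*n² (U(n) = (n² + n²) + n = 2*n² + n = n + 2*n²)
N = -10 (N = 2*(1 + 2*2) - 1*20 = 2*(1 + 4) - 20 = 2*5 - 20 = 10 - 20 = -10)
w(R, D) = 12 (w(R, D) = 8 + 4*1 = 8 + 4 = 12)
(14*w(4, 7))*(47/N) = (14*12)*(47/(-10)) = 168*(47*(-⅒)) = 168*(-47/10) = -3948/5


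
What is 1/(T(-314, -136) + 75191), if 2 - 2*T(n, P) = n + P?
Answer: 1/75417 ≈ 1.3260e-5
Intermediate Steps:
T(n, P) = 1 - P/2 - n/2 (T(n, P) = 1 - (n + P)/2 = 1 - (P + n)/2 = 1 + (-P/2 - n/2) = 1 - P/2 - n/2)
1/(T(-314, -136) + 75191) = 1/((1 - ½*(-136) - ½*(-314)) + 75191) = 1/((1 + 68 + 157) + 75191) = 1/(226 + 75191) = 1/75417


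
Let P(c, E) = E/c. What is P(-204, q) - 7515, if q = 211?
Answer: -1533271/204 ≈ -7516.0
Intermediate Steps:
P(-204, q) - 7515 = 211/(-204) - 7515 = 211*(-1/204) - 7515 = -211/204 - 7515 = -1533271/204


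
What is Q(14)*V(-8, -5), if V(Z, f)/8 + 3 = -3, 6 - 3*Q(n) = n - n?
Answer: -96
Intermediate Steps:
Q(n) = 2 (Q(n) = 2 - (n - n)/3 = 2 - ⅓*0 = 2 + 0 = 2)
V(Z, f) = -48 (V(Z, f) = -24 + 8*(-3) = -24 - 24 = -48)
Q(14)*V(-8, -5) = 2*(-48) = -96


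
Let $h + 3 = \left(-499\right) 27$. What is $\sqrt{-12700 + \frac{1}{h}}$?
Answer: $\frac{i \sqrt{576588182169}}{6738} \approx 112.69 i$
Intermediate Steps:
$h = -13476$ ($h = -3 - 13473 = -13476$)
$\sqrt{-12700 + \frac{1}{h}} = \sqrt{-12700 + \frac{1}{-13476}} = \sqrt{-12700 - \frac{1}{13476}} = \sqrt{- \frac{171145201}{13476}} = \frac{i \sqrt{576588182169}}{6738}$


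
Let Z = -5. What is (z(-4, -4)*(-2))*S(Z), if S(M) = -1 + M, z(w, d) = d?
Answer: -48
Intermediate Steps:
(z(-4, -4)*(-2))*S(Z) = (-4*(-2))*(-1 - 5) = 8*(-6) = -48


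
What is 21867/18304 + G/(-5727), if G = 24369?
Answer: -106939289/34942336 ≈ -3.0605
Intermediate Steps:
21867/18304 + G/(-5727) = 21867/18304 + 24369/(-5727) = 21867*(1/18304) + 24369*(-1/5727) = 21867/18304 - 8123/1909 = -106939289/34942336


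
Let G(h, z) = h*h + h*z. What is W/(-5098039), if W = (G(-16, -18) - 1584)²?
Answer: -1081600/5098039 ≈ -0.21216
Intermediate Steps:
G(h, z) = h² + h*z
W = 1081600 (W = (-16*(-16 - 18) - 1584)² = (-16*(-34) - 1584)² = (544 - 1584)² = (-1040)² = 1081600)
W/(-5098039) = 1081600/(-5098039) = 1081600*(-1/5098039) = -1081600/5098039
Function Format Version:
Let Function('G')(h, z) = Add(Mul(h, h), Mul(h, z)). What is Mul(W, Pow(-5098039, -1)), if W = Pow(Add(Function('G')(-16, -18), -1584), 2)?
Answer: Rational(-1081600, 5098039) ≈ -0.21216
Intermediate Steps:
Function('G')(h, z) = Add(Pow(h, 2), Mul(h, z))
W = 1081600 (W = Pow(Add(Mul(-16, Add(-16, -18)), -1584), 2) = Pow(Add(Mul(-16, -34), -1584), 2) = Pow(Add(544, -1584), 2) = Pow(-1040, 2) = 1081600)
Mul(W, Pow(-5098039, -1)) = Mul(1081600, Pow(-5098039, -1)) = Mul(1081600, Rational(-1, 5098039)) = Rational(-1081600, 5098039)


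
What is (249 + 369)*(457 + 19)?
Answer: 294168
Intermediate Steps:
(249 + 369)*(457 + 19) = 618*476 = 294168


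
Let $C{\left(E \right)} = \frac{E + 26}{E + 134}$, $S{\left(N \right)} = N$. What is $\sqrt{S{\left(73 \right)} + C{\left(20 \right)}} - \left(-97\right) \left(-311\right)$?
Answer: $-30167 + \frac{2 \sqrt{108647}}{77} \approx -30158.0$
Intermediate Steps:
$C{\left(E \right)} = \frac{26 + E}{134 + E}$
$\sqrt{S{\left(73 \right)} + C{\left(20 \right)}} - \left(-97\right) \left(-311\right) = \sqrt{73 + \frac{26 + 20}{134 + 20}} - \left(-97\right) \left(-311\right) = \sqrt{73 + \frac{1}{154} \cdot 46} - 30167 = \sqrt{73 + \frac{23}{77}} - 30167 = \sqrt{\frac{5644}{77}} - 30167 = \frac{2 \sqrt{108647}}{77} - 30167 = -30167 + \frac{2 \sqrt{108647}}{77}$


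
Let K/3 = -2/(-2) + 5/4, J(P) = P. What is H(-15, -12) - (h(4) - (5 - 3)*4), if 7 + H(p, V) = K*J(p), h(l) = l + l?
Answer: -433/4 ≈ -108.25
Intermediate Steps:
K = 27/4 (K = 3*(-2/(-2) + 5/4) = 3*(-2*(-½) + 5*(¼)) = 3*(1 + 5/4) = 3*(9/4) = 27/4 ≈ 6.7500)
h(l) = 2*l
H(p, V) = -7 + 27*p/4
H(-15, -12) - (h(4) - (5 - 3)*4) = (-7 + (27/4)*(-15)) - (2*4 - (5 - 3)*4) = (-7 - 405/4) - (8 - 2*4) = -433/4 - (8 - 1*8) = -433/4 - (8 - 8) = -433/4 - 1*0 = -433/4 + 0 = -433/4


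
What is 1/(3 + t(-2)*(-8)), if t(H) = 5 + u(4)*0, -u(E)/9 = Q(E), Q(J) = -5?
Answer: -1/37 ≈ -0.027027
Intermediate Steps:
u(E) = 45 (u(E) = -9*(-5) = 45)
t(H) = 5 (t(H) = 5 + 45*0 = 5 + 0 = 5)
1/(3 + t(-2)*(-8)) = 1/(3 + 5*(-8)) = 1/(3 - 40) = 1/(-37) = -1/37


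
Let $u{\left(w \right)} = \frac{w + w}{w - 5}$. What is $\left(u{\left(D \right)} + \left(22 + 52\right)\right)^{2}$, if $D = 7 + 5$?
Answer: $\frac{293764}{49} \approx 5995.2$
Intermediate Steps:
$D = 12$
$u{\left(w \right)} = \frac{2 w}{-5 + w}$
$\left(u{\left(D \right)} + \left(22 + 52\right)\right)^{2} = \left(2 \cdot 12 \frac{1}{-5 + 12} + \left(22 + 52\right)\right)^{2} = \left(2 \cdot 12 \cdot \frac{1}{7} + 74\right)^{2} = \left(\frac{24}{7} + 74\right)^{2} = \left(\frac{542}{7}\right)^{2} = \frac{293764}{49}$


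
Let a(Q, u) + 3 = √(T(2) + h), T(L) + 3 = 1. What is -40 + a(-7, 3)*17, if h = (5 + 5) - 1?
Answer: -91 + 17*√7 ≈ -46.022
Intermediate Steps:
T(L) = -2 (T(L) = -3 + 1 = -2)
h = 9 (h = 10 - 1 = 9)
a(Q, u) = -3 + √7 (a(Q, u) = -3 + √(-2 + 9) = -3 + √7)
-40 + a(-7, 3)*17 = -40 + (-3 + √7)*17 = -40 + (-51 + 17*√7) = -91 + 17*√7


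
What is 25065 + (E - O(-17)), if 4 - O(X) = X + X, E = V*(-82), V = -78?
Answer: 31423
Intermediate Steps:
E = 6396 (E = -78*(-82) = 6396)
O(X) = 4 - 2*X (O(X) = 4 - (X + X) = 4 - 2*X)
25065 + (E - O(-17)) = 25065 + (6396 - (4 - 2*(-17))) = 25065 + (6396 - (4 + 34)) = 25065 + (6396 - 1*38) = 25065 + (6396 - 38) = 25065 + 6358 = 31423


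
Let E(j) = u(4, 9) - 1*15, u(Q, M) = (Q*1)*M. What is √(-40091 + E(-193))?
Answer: I*√40070 ≈ 200.17*I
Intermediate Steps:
u(Q, M) = M*Q (u(Q, M) = Q*M = M*Q)
E(j) = 21 (E(j) = 9*4 - 1*15 = 36 - 15 = 21)
√(-40091 + E(-193)) = √(-40091 + 21) = √(-40070) = I*√40070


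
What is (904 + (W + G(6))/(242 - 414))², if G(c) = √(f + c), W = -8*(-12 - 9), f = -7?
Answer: (155320 - I)²/29584 ≈ 8.1545e+5 - 10.5*I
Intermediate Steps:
W = 168 (W = -8*(-21) = 168)
G(c) = √(-7 + c)
(904 + (W + G(6))/(242 - 414))² = (904 + (168 + √(-7 + 6))/(242 - 414))² = (904 + (168 + √(-1))/(-172))² = (904 + (168 + I)*(-1/172))² = (904 + (-42/43 - I/172))² = (38830/43 - I/172)²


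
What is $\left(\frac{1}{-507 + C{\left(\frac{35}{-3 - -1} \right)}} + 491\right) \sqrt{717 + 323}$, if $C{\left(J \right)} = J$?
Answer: $\frac{2060228 \sqrt{65}}{1049} \approx 15834.0$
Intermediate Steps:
$\left(\frac{1}{-507 + C{\left(\frac{35}{-3 - -1} \right)}} + 491\right) \sqrt{717 + 323} = \left(\frac{1}{-507 + \frac{35}{-3 - -1}} + 491\right) \sqrt{717 + 323} = \left(\frac{1}{-507 + \frac{35}{-3 + 1}} + 491\right) \sqrt{1040} = \left(\frac{1}{-507 + \frac{35}{-2}} + 491\right) 4 \sqrt{65} = \left(\frac{1}{-507 + 35 \left(- \frac{1}{2}\right)} + 491\right) 4 \sqrt{65} = \left(\frac{1}{-507 - \frac{35}{2}} + 491\right) 4 \sqrt{65} = \left(\frac{1}{- \frac{1049}{2}} + 491\right) 4 \sqrt{65} = \left(- \frac{2}{1049} + 491\right) 4 \sqrt{65} = \frac{515057 \cdot 4 \sqrt{65}}{1049} = \frac{2060228 \sqrt{65}}{1049}$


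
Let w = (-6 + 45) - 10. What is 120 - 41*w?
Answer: -1069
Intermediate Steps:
w = 29 (w = 39 - 10 = 29)
120 - 41*w = 120 - 41*29 = 120 - 1189 = -1069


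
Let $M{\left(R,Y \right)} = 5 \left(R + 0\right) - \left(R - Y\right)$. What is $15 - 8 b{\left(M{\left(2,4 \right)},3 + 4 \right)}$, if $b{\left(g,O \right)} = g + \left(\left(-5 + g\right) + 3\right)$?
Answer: $-161$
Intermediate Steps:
$M{\left(R,Y \right)} = Y + 4 R$ ($M{\left(R,Y \right)} = 5 R - \left(R - Y\right) = Y + 4 R$)
$b{\left(g,O \right)} = -2 + 2 g$ ($b{\left(g,O \right)} = g + \left(-2 + g\right) = -2 + 2 g$)
$15 - 8 b{\left(M{\left(2,4 \right)},3 + 4 \right)} = 15 - 8 \left(-2 + 2 \left(4 + 4 \cdot 2\right)\right) = 15 - 8 \left(-2 + 2 \left(4 + 8\right)\right) = 15 - 8 \left(-2 + 2 \cdot 12\right) = 15 - 8 \left(-2 + 24\right) = 15 - 176 = -161$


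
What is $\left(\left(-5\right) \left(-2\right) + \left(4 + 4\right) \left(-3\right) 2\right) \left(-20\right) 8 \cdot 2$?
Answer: $12160$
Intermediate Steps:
$\left(\left(-5\right) \left(-2\right) + \left(4 + 4\right) \left(-3\right) 2\right) \left(-20\right) 8 \cdot 2 = \left(10 + 8 \left(-3\right) 2\right) \left(-20\right) 16 = \left(10 - 48\right) \left(-20\right) 16 = \left(-38\right) \left(-20\right) 16 = 760 \cdot 16 = 12160$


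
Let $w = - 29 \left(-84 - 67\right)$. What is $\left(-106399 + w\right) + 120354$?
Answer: $18334$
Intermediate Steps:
$w = 4379$ ($w = \left(-29\right) \left(-151\right) = 4379$)
$\left(-106399 + w\right) + 120354 = \left(-106399 + 4379\right) + 120354 = -102020 + 120354 = 18334$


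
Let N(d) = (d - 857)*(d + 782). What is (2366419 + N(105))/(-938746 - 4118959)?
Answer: -339879/1011541 ≈ -0.33600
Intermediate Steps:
N(d) = (-857 + d)*(782 + d)
(2366419 + N(105))/(-938746 - 4118959) = (2366419 + (-670174 + 105² - 75*105))/(-938746 - 4118959) = (2366419 + (-670174 + 11025 - 7875))/(-5057705) = (2366419 - 667024)*(-1/5057705) = 1699395*(-1/5057705) = -339879/1011541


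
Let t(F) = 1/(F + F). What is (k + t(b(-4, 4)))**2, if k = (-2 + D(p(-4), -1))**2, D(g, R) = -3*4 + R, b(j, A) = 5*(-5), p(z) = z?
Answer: 126540001/2500 ≈ 50616.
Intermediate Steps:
b(j, A) = -25
t(F) = 1/(2*F)
D(g, R) = -12 + R
k = 225 (k = (-2 + (-12 - 1))**2 = (-2 - 13)**2 = (-15)**2 = 225)
(k + t(b(-4, 4)))**2 = (225 + (1/2)/(-25))**2 = (225 + (1/2)*(-1/25))**2 = (225 - 1/50)**2 = (11249/50)**2 = 126540001/2500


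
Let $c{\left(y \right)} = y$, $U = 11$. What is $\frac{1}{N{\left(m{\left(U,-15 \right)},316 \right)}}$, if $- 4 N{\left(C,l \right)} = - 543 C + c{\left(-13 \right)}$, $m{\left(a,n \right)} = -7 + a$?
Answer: $\frac{4}{2185} \approx 0.0018307$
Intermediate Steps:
$N{\left(C,l \right)} = \frac{13}{4} + \frac{543 C}{4}$ ($N{\left(C,l \right)} = - \frac{- 543 C - 13}{4} = - \frac{-13 - 543 C}{4} = \frac{13}{4} + \frac{543 C}{4}$)
$\frac{1}{N{\left(m{\left(U,-15 \right)},316 \right)}} = \frac{1}{\frac{13}{4} + \frac{543 \left(-7 + 11\right)}{4}} = \frac{1}{\frac{13}{4} + \frac{543}{4} \cdot 4} = \frac{1}{\frac{13}{4} + 543} = \frac{1}{\frac{2185}{4}} = \frac{4}{2185}$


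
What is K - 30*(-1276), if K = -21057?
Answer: 17223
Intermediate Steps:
K - 30*(-1276) = -21057 - 30*(-1276) = -21057 - 1*(-38280) = -21057 + 38280 = 17223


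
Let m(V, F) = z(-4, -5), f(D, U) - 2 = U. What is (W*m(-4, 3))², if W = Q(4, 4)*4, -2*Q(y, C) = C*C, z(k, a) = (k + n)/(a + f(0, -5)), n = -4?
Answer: 1024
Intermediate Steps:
f(D, U) = 2 + U
z(k, a) = (-4 + k)/(-3 + a) (z(k, a) = (k - 4)/(a + (2 - 5)) = (-4 + k)/(a - 3) = (-4 + k)/(-3 + a))
Q(y, C) = -C²/2 (Q(y, C) = -C*C/2 = -C²/2)
m(V, F) = 1 (m(V, F) = (-4 - 4)/(-3 - 5) = -8/(-8) = -⅛*(-8) = 1)
W = -32 (W = -½*4²*4 = -½*16*4 = -8*4 = -32)
(W*m(-4, 3))² = (-32*1)² = (-32)² = 1024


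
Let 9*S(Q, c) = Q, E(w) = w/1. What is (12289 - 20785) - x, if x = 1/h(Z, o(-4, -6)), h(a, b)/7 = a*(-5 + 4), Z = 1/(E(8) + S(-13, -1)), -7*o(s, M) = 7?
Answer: -535189/63 ≈ -8495.1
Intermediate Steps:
E(w) = w (E(w) = w*1 = w)
S(Q, c) = Q/9
o(s, M) = -1 (o(s, M) = -1/7*7 = -1)
Z = 9/59 (Z = 1/(8 + (1/9)*(-13)) = 1/(8 - 13/9) = 1/(59/9) = 9/59 ≈ 0.15254)
h(a, b) = -7*a (h(a, b) = 7*(a*(-5 + 4)) = 7*(a*(-1)) = 7*(-a) = -7*a)
x = -59/63 (x = 1/(-7*9/59) = 1/(-63/59) = -59/63 ≈ -0.93651)
(12289 - 20785) - x = (12289 - 20785) - 1*(-59/63) = -8496 + 59/63 = -535189/63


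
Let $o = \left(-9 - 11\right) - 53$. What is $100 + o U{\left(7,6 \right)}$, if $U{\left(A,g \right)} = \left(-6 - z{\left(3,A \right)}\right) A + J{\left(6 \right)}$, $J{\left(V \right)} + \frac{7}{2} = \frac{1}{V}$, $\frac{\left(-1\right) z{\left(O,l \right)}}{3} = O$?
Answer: $- \frac{3569}{3} \approx -1189.7$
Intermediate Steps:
$z{\left(O,l \right)} = - 3 O$
$J{\left(V \right)} = - \frac{7}{2} + \frac{1}{V}$
$U{\left(A,g \right)} = - \frac{10}{3} + 3 A$ ($U{\left(A,g \right)} = \left(-6 - \left(-3\right) 3\right) A - \left(\frac{7}{2} - \frac{1}{6}\right) = \left(-6 - -9\right) A + \left(- \frac{7}{2} + \frac{1}{6}\right) = \left(-6 + 9\right) A - \frac{10}{3} = 3 A - \frac{10}{3} = - \frac{10}{3} + 3 A$)
$o = -73$ ($o = -20 - 53 = -73$)
$100 + o U{\left(7,6 \right)} = 100 - 73 \left(- \frac{10}{3} + 3 \cdot 7\right) = 100 - 73 \left(- \frac{10}{3} + 21\right) = 100 - \frac{3869}{3} = - \frac{3569}{3}$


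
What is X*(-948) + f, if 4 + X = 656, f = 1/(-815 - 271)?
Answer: -671252257/1086 ≈ -6.1810e+5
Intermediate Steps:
f = -1/1086 (f = 1/(-1086) = -1/1086 ≈ -0.00092081)
X = 652 (X = -4 + 656 = 652)
X*(-948) + f = 652*(-948) - 1/1086 = -618096 - 1/1086 = -671252257/1086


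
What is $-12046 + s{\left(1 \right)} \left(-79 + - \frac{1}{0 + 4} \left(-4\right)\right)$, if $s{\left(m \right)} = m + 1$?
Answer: $-12202$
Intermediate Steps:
$s{\left(m \right)} = 1 + m$
$-12046 + s{\left(1 \right)} \left(-79 + - \frac{1}{0 + 4} \left(-4\right)\right) = -12046 + \left(1 + 1\right) \left(-79 + - \frac{1}{0 + 4} \left(-4\right)\right) = -12046 + 2 \left(-79 + - \frac{1}{4} \left(-4\right)\right) = -12046 + 2 \left(-79 + \left(-1\right) \frac{1}{4} \left(-4\right)\right) = -12046 + 2 \left(-79 - -1\right) = -12046 + 2 \left(-79 + 1\right) = -12046 + 2 \left(-78\right) = -12046 - 156 = -12202$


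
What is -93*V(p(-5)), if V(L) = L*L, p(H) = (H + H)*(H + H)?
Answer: -930000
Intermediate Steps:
p(H) = 4*H² (p(H) = (2*H)*(2*H) = 4*H²)
V(L) = L²
-93*V(p(-5)) = -93*(4*(-5)²)² = -93*(4*25)² = -93*100² = -93*10000 = -930000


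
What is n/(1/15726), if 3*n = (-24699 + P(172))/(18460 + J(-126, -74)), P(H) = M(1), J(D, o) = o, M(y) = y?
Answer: -64733458/9193 ≈ -7041.6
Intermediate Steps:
P(H) = 1
n = -12349/27579 (n = ((-24699 + 1)/(18460 - 74))/3 = (-24698/18386)/3 = (-24698*1/18386)/3 = (⅓)*(-12349/9193) = -12349/27579 ≈ -0.44777)
n/(1/15726) = -12349/(27579*(1/15726)) = -12349/(27579*1/15726) = -12349/27579*15726 = -64733458/9193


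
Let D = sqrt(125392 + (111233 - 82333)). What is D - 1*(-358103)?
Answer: 358103 + 2*sqrt(38573) ≈ 3.5850e+5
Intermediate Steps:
D = 2*sqrt(38573) (D = sqrt(125392 + 28900) = sqrt(154292) = 2*sqrt(38573) ≈ 392.80)
D - 1*(-358103) = 2*sqrt(38573) - 1*(-358103) = 2*sqrt(38573) + 358103 = 358103 + 2*sqrt(38573)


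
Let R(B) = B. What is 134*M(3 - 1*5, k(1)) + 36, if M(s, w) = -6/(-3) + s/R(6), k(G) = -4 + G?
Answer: 778/3 ≈ 259.33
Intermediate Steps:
M(s, w) = 2 + s/6 (M(s, w) = -6/(-3) + s/6 = -6*(-⅓) + s*(⅙) = 2 + s/6)
134*M(3 - 1*5, k(1)) + 36 = 134*(2 + (3 - 1*5)/6) + 36 = 134*(2 + (3 - 5)/6) + 36 = 134*(2 + (⅙)*(-2)) + 36 = 134*(2 - ⅓) + 36 = 134*(5/3) + 36 = 670/3 + 36 = 778/3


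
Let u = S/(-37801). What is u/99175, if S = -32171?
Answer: 32171/3748914175 ≈ 8.5814e-6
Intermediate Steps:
u = 32171/37801 (u = -32171/(-37801) = -32171*(-1/37801) = 32171/37801 ≈ 0.85106)
u/99175 = (32171/37801)/99175 = (32171/37801)*(1/99175) = 32171/3748914175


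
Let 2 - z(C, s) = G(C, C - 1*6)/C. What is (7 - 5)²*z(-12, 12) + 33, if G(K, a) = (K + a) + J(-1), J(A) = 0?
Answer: 31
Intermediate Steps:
G(K, a) = K + a (G(K, a) = (K + a) + 0 = K + a)
z(C, s) = 2 - (-6 + 2*C)/C (z(C, s) = 2 - (C + (C - 1*6))/C = 2 - (C + (C - 6))/C = 2 - (C + (-6 + C))/C = 2 - (-6 + 2*C)/C)
(7 - 5)²*z(-12, 12) + 33 = (7 - 5)²*(6/(-12)) + 33 = 2²*(6*(-1/12)) + 33 = 4*(-½) + 33 = -2 + 33 = 31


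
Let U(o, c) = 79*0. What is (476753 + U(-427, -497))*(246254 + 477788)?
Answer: 345189195626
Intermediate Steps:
U(o, c) = 0
(476753 + U(-427, -497))*(246254 + 477788) = (476753 + 0)*(246254 + 477788) = 476753*724042 = 345189195626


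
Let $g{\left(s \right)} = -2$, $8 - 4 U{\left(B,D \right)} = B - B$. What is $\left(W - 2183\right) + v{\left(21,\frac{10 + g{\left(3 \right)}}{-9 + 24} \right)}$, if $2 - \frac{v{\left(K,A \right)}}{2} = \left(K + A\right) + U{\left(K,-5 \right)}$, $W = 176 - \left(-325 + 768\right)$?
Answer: $- \frac{37396}{15} \approx -2493.1$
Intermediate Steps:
$U{\left(B,D \right)} = 2$ ($U{\left(B,D \right)} = 2 - \frac{B - B}{4} = 2 - 0 = 2 + 0 = 2$)
$W = -267$ ($W = 176 - 443 = -267$)
$v{\left(K,A \right)} = - 2 A - 2 K$ ($v{\left(K,A \right)} = 4 - 2 \left(\left(K + A\right) + 2\right) = 4 - 2 \left(\left(A + K\right) + 2\right) = 4 - 2 \left(2 + A + K\right) = 4 - \left(4 + 2 A + 2 K\right) = - 2 A - 2 K$)
$\left(W - 2183\right) + v{\left(21,\frac{10 + g{\left(3 \right)}}{-9 + 24} \right)} = \left(-267 - 2183\right) - \left(42 + 2 \frac{10 - 2}{-9 + 24}\right) = -2450 - \left(42 + 2 \cdot \frac{8}{15}\right) = -2450 - \left(42 + 2 \cdot 8 \cdot \frac{1}{15}\right) = -2450 - \frac{646}{15} = - \frac{37396}{15}$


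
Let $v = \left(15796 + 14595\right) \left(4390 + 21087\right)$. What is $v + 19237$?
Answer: $774290744$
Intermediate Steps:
$v = 774271507$ ($v = 30391 \cdot 25477 = 774271507$)
$v + 19237 = 774271507 + 19237 = 774290744$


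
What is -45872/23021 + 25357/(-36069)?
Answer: -2238300665/830344449 ≈ -2.6956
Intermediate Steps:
-45872/23021 + 25357/(-36069) = -45872*1/23021 + 25357*(-1/36069) = -45872/23021 - 25357/36069 = -2238300665/830344449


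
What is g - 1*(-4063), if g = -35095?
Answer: -31032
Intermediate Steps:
g - 1*(-4063) = -35095 - 1*(-4063) = -35095 + 4063 = -31032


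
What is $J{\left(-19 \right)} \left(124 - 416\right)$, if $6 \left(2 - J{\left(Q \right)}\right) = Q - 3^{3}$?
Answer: $- \frac{8468}{3} \approx -2822.7$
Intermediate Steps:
$J{\left(Q \right)} = \frac{13}{2} - \frac{Q}{6}$ ($J{\left(Q \right)} = 2 - \frac{Q - 3^{3}}{6} = 2 - \frac{Q - 27}{6} = 2 - \frac{-27 + Q}{6} = 2 - \left(- \frac{9}{2} + \frac{Q}{6}\right) = \frac{13}{2} - \frac{Q}{6}$)
$J{\left(-19 \right)} \left(124 - 416\right) = \left(\frac{13}{2} - - \frac{19}{6}\right) \left(124 - 416\right) = \left(\frac{13}{2} + \frac{19}{6}\right) \left(-292\right) = \frac{29}{3} \left(-292\right) = - \frac{8468}{3}$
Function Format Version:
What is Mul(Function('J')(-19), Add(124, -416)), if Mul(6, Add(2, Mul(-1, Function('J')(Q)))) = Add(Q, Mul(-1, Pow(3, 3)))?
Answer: Rational(-8468, 3) ≈ -2822.7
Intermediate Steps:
Function('J')(Q) = Add(Rational(13, 2), Mul(Rational(-1, 6), Q)) (Function('J')(Q) = Add(2, Mul(Rational(-1, 6), Add(Q, Mul(-1, Pow(3, 3))))) = Add(2, Mul(Rational(-1, 6), Add(Q, Mul(-1, 27)))) = Add(2, Mul(Rational(-1, 6), Add(Q, -27))) = Add(2, Mul(Rational(-1, 6), Add(-27, Q))) = Add(2, Add(Rational(9, 2), Mul(Rational(-1, 6), Q))) = Add(Rational(13, 2), Mul(Rational(-1, 6), Q)))
Mul(Function('J')(-19), Add(124, -416)) = Mul(Add(Rational(13, 2), Mul(Rational(-1, 6), -19)), Add(124, -416)) = Mul(Add(Rational(13, 2), Rational(19, 6)), -292) = Mul(Rational(29, 3), -292) = Rational(-8468, 3)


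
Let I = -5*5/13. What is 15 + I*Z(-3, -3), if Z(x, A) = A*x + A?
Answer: 45/13 ≈ 3.4615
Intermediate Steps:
Z(x, A) = A + A*x
I = -25/13 (I = -25*1/13 = -25/13 ≈ -1.9231)
15 + I*Z(-3, -3) = 15 - (-75)*(1 - 3)/13 = 15 - (-75)*(-2)/13 = 15 - 25/13*6 = 15 - 150/13 = 45/13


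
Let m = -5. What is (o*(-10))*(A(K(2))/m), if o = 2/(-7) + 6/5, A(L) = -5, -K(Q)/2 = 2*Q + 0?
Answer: -64/7 ≈ -9.1429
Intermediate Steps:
K(Q) = -4*Q (K(Q) = -2*(2*Q + 0) = -4*Q)
o = 32/35 (o = 2*(-⅐) + 6*(⅕) = -2/7 + 6/5 = 32/35 ≈ 0.91429)
(o*(-10))*(A(K(2))/m) = ((32/35)*(-10))*(-5/(-5)) = -(-320)*(-1)/(7*5) = -64/7*1 = -64/7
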